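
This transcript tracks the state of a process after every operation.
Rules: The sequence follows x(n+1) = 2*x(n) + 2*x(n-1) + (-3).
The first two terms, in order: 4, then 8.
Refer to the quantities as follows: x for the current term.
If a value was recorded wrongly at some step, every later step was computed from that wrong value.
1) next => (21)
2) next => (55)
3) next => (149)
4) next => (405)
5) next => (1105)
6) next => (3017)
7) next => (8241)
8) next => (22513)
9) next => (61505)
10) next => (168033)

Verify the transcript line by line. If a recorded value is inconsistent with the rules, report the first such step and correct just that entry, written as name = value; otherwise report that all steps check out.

Recomputing the run from the initial state:
step 1: x = 21
step 2: x = 55
step 3: x = 149
step 4: x = 405
step 5: x = 1105
step 6: x = 3017
step 7: x = 8241
step 8: x = 22513
step 9: x = 61505
step 10: x = 168033
This matches the transcript at every step.

no error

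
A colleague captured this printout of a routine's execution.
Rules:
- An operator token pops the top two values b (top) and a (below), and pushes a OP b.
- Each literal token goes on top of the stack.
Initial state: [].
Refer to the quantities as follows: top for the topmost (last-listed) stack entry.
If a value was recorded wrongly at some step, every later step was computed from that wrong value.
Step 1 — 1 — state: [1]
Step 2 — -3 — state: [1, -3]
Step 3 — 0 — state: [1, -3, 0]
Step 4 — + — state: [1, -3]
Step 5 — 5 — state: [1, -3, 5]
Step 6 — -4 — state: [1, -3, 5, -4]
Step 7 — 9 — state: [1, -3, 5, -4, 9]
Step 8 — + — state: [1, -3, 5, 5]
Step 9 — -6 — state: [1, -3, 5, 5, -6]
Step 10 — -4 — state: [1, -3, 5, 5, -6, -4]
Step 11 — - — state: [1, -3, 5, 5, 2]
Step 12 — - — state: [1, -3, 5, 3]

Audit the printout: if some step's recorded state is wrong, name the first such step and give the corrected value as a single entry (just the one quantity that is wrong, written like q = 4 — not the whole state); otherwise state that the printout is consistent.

Recomputing the run from the initial state:
step 1: [1]
step 2: [1, -3]
step 3: [1, -3, 0]
step 4: [1, -3]
step 5: [1, -3, 5]
step 6: [1, -3, 5, -4]
step 7: [1, -3, 5, -4, 9]
step 8: [1, -3, 5, 5]
step 9: [1, -3, 5, 5, -6]
step 10: [1, -3, 5, 5, -6, -4]
step 11: [1, -3, 5, 5, -2]
step 12: [1, -3, 5, 7]
The first disagreement with the printout is at step 11, where the value should be top = -2.

step 11, top = -2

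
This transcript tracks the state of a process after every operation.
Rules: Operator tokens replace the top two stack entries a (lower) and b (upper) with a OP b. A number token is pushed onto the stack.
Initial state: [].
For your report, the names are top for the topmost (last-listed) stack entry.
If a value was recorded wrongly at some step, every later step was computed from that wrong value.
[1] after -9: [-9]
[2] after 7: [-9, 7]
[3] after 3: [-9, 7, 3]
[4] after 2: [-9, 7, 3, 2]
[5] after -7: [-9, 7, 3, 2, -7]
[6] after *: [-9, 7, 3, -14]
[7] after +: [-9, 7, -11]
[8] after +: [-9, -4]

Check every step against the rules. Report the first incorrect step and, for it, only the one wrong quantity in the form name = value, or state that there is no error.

no error

step 1: push -9: top = -9 -> consistent with the transcript
step 2: push 7: top = 7 -> same as recorded
step 3: push 3: top = 3 -> no discrepancy
step 4: push 2: top = 2 -> verified
step 5: push -7: top = -7 -> no discrepancy
step 6: 2 * -7 = -14 -> verified
step 7: 3 + -14 = -11 -> agrees with the transcript
step 8: 7 + -11 = -4 -> matches
No step deviates from the rules.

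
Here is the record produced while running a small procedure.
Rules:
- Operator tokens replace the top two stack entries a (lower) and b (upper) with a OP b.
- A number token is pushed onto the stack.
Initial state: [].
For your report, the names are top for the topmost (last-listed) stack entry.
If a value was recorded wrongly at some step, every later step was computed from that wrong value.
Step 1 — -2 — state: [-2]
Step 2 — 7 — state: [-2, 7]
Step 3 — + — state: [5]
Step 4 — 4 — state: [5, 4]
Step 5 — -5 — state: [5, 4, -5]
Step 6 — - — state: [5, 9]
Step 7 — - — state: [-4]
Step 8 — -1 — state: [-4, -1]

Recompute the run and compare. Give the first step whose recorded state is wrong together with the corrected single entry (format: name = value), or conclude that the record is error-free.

no error

1. push -2: top = -2 (no discrepancy)
2. push 7: top = 7 (same as recorded)
3. -2 + 7 = 5 (confirmed correct)
4. push 4: top = 4 (checks out)
5. push -5: top = -5 (checks out)
6. 4 - -5 = 9 (no discrepancy)
7. 5 - 9 = -4 (no discrepancy)
8. push -1: top = -1 (consistent with the record)
Nothing is out of place; the run is error-free.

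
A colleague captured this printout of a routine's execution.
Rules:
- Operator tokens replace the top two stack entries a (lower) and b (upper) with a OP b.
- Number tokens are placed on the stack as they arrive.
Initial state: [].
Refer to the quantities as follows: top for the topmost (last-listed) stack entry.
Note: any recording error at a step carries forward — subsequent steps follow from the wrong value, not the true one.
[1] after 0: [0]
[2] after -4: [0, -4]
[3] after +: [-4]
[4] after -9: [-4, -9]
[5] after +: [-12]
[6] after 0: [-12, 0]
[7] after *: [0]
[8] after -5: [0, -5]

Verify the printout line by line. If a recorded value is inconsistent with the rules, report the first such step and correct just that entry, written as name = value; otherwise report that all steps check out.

step 5, top = -13

Recomputing the run from the initial state:
step 1: [0]
step 2: [0, -4]
step 3: [-4]
step 4: [-4, -9]
step 5: [-13]
step 6: [-13, 0]
step 7: [0]
step 8: [0, -5]
The first disagreement with the printout is at step 5, where the value should be top = -13.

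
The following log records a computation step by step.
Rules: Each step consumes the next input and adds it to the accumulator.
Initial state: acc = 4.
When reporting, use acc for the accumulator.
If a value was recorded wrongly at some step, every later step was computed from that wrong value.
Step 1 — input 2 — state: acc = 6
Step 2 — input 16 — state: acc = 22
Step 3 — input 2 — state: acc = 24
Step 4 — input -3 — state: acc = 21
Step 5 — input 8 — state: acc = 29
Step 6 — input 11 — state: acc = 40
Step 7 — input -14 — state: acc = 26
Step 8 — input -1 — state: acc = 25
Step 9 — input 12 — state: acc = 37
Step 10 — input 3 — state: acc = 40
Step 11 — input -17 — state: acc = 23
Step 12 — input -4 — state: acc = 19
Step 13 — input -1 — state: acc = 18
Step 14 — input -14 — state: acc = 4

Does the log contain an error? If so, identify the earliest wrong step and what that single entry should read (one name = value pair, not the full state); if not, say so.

1. acc = 4 + 2 = 6 (verified)
2. acc = 6 + 16 = 22 (matches)
3. acc = 22 + 2 = 24 (checks out)
4. acc = 24 + -3 = 21 (consistent with the log)
5. acc = 21 + 8 = 29 (checks out)
6. acc = 29 + 11 = 40 (exactly as logged)
7. acc = 40 + -14 = 26 (consistent with the log)
8. acc = 26 + -1 = 25 (confirmed correct)
9. acc = 25 + 12 = 37 (matches)
10. acc = 37 + 3 = 40 (no discrepancy)
11. acc = 40 + -17 = 23 (matches)
12. acc = 23 + -4 = 19 (verified)
13. acc = 19 + -1 = 18 (no discrepancy)
14. acc = 18 + -14 = 4 (verified)
No step deviates from the rules.

no error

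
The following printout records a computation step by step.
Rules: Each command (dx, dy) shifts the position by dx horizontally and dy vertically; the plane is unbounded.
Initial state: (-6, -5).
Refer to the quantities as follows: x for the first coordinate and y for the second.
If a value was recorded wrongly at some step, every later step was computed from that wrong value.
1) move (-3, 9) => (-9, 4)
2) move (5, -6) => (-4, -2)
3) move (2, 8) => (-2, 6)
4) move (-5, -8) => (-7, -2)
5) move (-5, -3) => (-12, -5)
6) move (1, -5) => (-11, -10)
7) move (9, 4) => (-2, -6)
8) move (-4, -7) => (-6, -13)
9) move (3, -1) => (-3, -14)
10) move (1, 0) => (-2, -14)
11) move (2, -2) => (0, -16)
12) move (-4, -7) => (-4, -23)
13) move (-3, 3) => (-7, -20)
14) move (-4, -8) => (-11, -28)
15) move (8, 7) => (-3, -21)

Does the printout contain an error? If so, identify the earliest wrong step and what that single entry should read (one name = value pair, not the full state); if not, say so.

no error

step 1: x = -6 + (-3) = -9, y = -5 + (9) = 4 -> matches
step 2: x = -9 + (5) = -4, y = 4 + (-6) = -2 -> checks out
step 3: x = -4 + (2) = -2, y = -2 + (8) = 6 -> exactly as logged
step 4: x = -2 + (-5) = -7, y = 6 + (-8) = -2 -> no discrepancy
step 5: x = -7 + (-5) = -12, y = -2 + (-3) = -5 -> in agreement
step 6: x = -12 + (1) = -11, y = -5 + (-5) = -10 -> exactly as logged
step 7: x = -11 + (9) = -2, y = -10 + (4) = -6 -> checks out
step 8: x = -2 + (-4) = -6, y = -6 + (-7) = -13 -> checks out
step 9: x = -6 + (3) = -3, y = -13 + (-1) = -14 -> agrees with the printout
step 10: x = -3 + (1) = -2, y = -14 + (0) = -14 -> same as recorded
step 11: x = -2 + (2) = 0, y = -14 + (-2) = -16 -> checks out
step 12: x = 0 + (-4) = -4, y = -16 + (-7) = -23 -> in agreement
step 13: x = -4 + (-3) = -7, y = -23 + (3) = -20 -> no discrepancy
step 14: x = -7 + (-4) = -11, y = -20 + (-8) = -28 -> agrees with the printout
step 15: x = -11 + (8) = -3, y = -28 + (7) = -21 -> no discrepancy
No step deviates from the rules.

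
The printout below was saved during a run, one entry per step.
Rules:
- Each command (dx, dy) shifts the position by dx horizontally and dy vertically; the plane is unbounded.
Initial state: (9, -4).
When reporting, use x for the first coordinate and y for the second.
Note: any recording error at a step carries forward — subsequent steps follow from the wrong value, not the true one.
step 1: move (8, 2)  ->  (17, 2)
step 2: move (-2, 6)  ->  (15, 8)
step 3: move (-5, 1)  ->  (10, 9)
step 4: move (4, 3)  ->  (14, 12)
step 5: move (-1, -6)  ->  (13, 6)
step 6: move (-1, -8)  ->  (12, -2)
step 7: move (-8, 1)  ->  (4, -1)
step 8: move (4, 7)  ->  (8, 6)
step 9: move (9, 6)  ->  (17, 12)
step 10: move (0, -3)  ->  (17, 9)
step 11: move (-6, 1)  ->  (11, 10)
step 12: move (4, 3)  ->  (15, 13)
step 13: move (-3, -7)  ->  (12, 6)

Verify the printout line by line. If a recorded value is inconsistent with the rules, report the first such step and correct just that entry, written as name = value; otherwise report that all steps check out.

step 1: x = 9 + (8) = 17, y = -4 + (2) = -2 -> the recorded entry deviates here
The earliest wrong entry is at step 1: it should read y = -2.

step 1, y = -2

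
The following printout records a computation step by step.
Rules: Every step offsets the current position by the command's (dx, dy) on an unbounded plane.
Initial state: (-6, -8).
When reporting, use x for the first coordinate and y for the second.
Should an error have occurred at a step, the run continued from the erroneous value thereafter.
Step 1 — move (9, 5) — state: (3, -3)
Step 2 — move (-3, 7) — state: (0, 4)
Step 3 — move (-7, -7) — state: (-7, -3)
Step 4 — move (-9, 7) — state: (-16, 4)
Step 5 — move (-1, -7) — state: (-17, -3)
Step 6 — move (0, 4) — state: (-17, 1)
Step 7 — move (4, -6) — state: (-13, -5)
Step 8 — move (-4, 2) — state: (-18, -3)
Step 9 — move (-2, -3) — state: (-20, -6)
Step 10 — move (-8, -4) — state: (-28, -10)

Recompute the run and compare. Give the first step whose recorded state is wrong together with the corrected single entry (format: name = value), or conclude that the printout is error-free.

step 1: x = -6 + (9) = 3, y = -8 + (5) = -3 -> same as recorded
step 2: x = 3 + (-3) = 0, y = -3 + (7) = 4 -> consistent with the printout
step 3: x = 0 + (-7) = -7, y = 4 + (-7) = -3 -> verified
step 4: x = -7 + (-9) = -16, y = -3 + (7) = 4 -> exactly as logged
step 5: x = -16 + (-1) = -17, y = 4 + (-7) = -3 -> in agreement
step 6: x = -17 + (0) = -17, y = -3 + (4) = 1 -> checks out
step 7: x = -17 + (4) = -13, y = 1 + (-6) = -5 -> in agreement
step 8: x = -13 + (-4) = -17, y = -5 + (2) = -3 -> not what was recorded
So the first discrepancy is step 8, where the right value is x = -17.

step 8, x = -17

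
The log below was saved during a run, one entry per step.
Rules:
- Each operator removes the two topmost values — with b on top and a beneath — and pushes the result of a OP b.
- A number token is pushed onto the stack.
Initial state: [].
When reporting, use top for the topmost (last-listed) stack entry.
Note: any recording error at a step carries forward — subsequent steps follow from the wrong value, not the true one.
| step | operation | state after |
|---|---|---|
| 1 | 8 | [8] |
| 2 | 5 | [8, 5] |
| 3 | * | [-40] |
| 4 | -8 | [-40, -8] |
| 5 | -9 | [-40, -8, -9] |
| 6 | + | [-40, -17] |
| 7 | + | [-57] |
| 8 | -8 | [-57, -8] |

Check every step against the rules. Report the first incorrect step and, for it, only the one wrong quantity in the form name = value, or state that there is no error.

Recomputing the run from the initial state:
step 1: [8]
step 2: [8, 5]
step 3: [40]
step 4: [40, -8]
step 5: [40, -8, -9]
step 6: [40, -17]
step 7: [23]
step 8: [23, -8]
The first disagreement with the log is at step 3, where the value should be top = 40.

step 3, top = 40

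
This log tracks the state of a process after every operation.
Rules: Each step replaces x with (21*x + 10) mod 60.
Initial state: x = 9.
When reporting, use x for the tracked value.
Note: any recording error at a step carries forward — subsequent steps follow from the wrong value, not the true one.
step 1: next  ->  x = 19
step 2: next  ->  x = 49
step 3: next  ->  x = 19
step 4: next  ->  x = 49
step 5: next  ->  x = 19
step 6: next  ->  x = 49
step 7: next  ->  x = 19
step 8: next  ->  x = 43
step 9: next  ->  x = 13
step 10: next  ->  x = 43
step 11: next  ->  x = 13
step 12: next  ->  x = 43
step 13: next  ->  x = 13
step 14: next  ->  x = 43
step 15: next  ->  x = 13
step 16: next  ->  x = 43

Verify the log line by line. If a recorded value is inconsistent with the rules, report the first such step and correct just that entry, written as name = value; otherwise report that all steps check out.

step 1: x = (21*9 + 10) mod 60 = 19 -> checks out
step 2: x = (21*19 + 10) mod 60 = 49 -> in agreement
step 3: x = (21*49 + 10) mod 60 = 19 -> consistent with the log
step 4: x = (21*19 + 10) mod 60 = 49 -> agrees with the log
step 5: x = (21*49 + 10) mod 60 = 19 -> verified
step 6: x = (21*19 + 10) mod 60 = 49 -> checks out
step 7: x = (21*49 + 10) mod 60 = 19 -> confirmed correct
step 8: x = (21*19 + 10) mod 60 = 49 -> a discrepancy with the log
First deviation found at step 8; the corrected entry is x = 49.

step 8, x = 49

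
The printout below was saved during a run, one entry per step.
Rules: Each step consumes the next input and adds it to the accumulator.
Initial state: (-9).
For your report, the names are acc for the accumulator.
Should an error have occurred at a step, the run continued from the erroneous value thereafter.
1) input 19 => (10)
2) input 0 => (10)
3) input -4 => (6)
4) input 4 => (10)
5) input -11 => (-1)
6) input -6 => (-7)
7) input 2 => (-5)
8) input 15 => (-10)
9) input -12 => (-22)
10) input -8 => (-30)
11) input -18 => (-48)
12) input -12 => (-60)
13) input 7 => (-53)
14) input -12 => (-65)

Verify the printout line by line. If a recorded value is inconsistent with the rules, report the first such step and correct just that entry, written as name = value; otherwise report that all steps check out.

step 8, acc = 10

1. acc = -9 + 19 = 10 (matches)
2. acc = 10 + 0 = 10 (exactly as logged)
3. acc = 10 + -4 = 6 (in agreement)
4. acc = 6 + 4 = 10 (confirmed correct)
5. acc = 10 + -11 = -1 (exactly as logged)
6. acc = -1 + -6 = -7 (consistent with the printout)
7. acc = -7 + 2 = -5 (same as recorded)
8. acc = -5 + 15 = 10 (the recorded entry deviates here)
First incorrect step: 8; the correct value is acc = 10.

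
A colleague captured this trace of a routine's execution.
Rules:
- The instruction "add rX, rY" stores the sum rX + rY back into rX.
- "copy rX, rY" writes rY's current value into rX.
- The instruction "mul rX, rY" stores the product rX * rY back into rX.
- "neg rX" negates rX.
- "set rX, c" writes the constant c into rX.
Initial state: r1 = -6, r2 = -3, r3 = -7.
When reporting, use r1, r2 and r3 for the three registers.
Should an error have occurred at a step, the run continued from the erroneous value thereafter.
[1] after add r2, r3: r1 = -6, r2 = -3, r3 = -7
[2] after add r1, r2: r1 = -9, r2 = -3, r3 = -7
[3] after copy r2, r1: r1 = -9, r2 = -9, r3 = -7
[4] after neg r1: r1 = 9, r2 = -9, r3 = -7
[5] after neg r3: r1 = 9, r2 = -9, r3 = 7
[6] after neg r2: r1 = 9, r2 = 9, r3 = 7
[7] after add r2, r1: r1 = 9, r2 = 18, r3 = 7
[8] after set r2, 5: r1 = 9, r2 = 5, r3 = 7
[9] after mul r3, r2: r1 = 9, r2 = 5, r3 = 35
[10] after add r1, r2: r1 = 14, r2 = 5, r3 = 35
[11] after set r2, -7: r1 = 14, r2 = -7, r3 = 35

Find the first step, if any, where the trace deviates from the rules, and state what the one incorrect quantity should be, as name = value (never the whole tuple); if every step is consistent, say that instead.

step 1: r2 = -3 + -7 = -10 -> the entry is off here
Conclusion: step 1 carries the first error; the entry should be r2 = -10.

step 1, r2 = -10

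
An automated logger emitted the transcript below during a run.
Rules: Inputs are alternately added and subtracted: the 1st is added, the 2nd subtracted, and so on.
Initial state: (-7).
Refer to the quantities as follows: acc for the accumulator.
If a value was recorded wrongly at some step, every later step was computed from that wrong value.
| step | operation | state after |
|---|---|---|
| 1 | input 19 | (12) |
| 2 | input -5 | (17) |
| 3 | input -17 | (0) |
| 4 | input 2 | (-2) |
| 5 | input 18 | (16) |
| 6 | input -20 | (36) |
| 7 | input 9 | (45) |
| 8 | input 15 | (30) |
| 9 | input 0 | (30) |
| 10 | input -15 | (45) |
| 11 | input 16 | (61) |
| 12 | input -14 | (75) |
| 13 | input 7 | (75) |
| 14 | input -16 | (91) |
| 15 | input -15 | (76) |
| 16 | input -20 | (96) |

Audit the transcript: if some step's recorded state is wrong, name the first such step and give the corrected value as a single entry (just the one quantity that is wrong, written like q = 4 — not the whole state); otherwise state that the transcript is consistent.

step 13, acc = 82

Recomputing the run from the initial state:
step 1: acc = 12
step 2: acc = 17
step 3: acc = 0
step 4: acc = -2
step 5: acc = 16
step 6: acc = 36
step 7: acc = 45
step 8: acc = 30
step 9: acc = 30
step 10: acc = 45
step 11: acc = 61
step 12: acc = 75
step 13: acc = 82
step 14: acc = 98
step 15: acc = 83
step 16: acc = 103
The first disagreement with the transcript is at step 13, where the value should be acc = 82.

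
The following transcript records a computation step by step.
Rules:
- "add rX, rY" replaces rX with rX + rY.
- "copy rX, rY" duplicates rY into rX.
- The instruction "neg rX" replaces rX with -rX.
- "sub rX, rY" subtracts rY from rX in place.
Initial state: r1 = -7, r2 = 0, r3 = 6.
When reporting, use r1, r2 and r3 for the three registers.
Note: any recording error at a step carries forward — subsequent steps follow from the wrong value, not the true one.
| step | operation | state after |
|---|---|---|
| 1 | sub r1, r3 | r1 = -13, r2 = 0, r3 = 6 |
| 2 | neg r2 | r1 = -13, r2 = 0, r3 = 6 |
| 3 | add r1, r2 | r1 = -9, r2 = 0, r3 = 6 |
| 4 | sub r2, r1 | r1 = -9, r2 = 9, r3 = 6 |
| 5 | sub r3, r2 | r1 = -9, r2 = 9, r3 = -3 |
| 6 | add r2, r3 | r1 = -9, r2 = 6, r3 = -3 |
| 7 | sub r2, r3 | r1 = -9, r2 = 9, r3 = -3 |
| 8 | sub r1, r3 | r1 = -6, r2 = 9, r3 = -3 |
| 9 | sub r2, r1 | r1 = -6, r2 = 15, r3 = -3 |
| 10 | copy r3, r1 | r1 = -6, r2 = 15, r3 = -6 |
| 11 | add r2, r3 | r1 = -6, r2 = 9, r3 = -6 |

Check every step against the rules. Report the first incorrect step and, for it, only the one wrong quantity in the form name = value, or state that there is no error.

step 3, r1 = -13

Recomputing the run from the initial state:
step 1: r1 = -13, r2 = 0, r3 = 6
step 2: r1 = -13, r2 = 0, r3 = 6
step 3: r1 = -13, r2 = 0, r3 = 6
step 4: r1 = -13, r2 = 13, r3 = 6
step 5: r1 = -13, r2 = 13, r3 = -7
step 6: r1 = -13, r2 = 6, r3 = -7
step 7: r1 = -13, r2 = 13, r3 = -7
step 8: r1 = -6, r2 = 13, r3 = -7
step 9: r1 = -6, r2 = 19, r3 = -7
step 10: r1 = -6, r2 = 19, r3 = -6
step 11: r1 = -6, r2 = 13, r3 = -6
The first disagreement with the transcript is at step 3, where the value should be r1 = -13.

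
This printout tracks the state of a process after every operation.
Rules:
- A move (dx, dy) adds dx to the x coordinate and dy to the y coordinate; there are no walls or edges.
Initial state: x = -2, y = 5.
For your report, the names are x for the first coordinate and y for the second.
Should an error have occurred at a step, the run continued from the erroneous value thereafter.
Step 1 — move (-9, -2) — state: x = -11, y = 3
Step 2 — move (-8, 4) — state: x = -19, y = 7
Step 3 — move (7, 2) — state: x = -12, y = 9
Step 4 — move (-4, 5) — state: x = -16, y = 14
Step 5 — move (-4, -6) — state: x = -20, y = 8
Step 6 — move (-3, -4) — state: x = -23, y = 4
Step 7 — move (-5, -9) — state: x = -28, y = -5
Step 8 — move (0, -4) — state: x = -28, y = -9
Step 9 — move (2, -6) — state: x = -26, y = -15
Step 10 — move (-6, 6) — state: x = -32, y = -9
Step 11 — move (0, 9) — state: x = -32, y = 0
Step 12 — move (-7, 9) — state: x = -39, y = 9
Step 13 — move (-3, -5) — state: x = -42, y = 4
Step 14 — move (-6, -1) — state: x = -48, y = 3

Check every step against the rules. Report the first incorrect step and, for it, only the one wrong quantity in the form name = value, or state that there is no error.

1. x = -2 + (-9) = -11, y = 5 + (-2) = 3 (checks out)
2. x = -11 + (-8) = -19, y = 3 + (4) = 7 (same as recorded)
3. x = -19 + (7) = -12, y = 7 + (2) = 9 (agrees with the printout)
4. x = -12 + (-4) = -16, y = 9 + (5) = 14 (consistent with the printout)
5. x = -16 + (-4) = -20, y = 14 + (-6) = 8 (agrees with the printout)
6. x = -20 + (-3) = -23, y = 8 + (-4) = 4 (in agreement)
7. x = -23 + (-5) = -28, y = 4 + (-9) = -5 (checks out)
8. x = -28 + (0) = -28, y = -5 + (-4) = -9 (matches)
9. x = -28 + (2) = -26, y = -9 + (-6) = -15 (exactly as logged)
10. x = -26 + (-6) = -32, y = -15 + (6) = -9 (same as recorded)
11. x = -32 + (0) = -32, y = -9 + (9) = 0 (same as recorded)
12. x = -32 + (-7) = -39, y = 0 + (9) = 9 (in agreement)
13. x = -39 + (-3) = -42, y = 9 + (-5) = 4 (in agreement)
14. x = -42 + (-6) = -48, y = 4 + (-1) = 3 (agrees with the printout)
Each recorded entry agrees with the recomputation.

no error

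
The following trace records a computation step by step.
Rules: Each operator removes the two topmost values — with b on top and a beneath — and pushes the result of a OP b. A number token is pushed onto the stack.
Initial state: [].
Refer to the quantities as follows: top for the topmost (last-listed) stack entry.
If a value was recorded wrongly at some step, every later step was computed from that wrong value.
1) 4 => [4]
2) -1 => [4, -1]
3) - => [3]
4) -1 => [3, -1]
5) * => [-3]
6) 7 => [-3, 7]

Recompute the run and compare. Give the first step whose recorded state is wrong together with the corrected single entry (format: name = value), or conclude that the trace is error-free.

step 3, top = 5

Step 1: push 4: top = 4 — same as recorded.
Step 2: push -1: top = -1 — matches.
Step 3: 4 - -1 = 5 — the recorded entry deviates here.
That makes step 3 the first incorrect line — top = 5 is what it should show.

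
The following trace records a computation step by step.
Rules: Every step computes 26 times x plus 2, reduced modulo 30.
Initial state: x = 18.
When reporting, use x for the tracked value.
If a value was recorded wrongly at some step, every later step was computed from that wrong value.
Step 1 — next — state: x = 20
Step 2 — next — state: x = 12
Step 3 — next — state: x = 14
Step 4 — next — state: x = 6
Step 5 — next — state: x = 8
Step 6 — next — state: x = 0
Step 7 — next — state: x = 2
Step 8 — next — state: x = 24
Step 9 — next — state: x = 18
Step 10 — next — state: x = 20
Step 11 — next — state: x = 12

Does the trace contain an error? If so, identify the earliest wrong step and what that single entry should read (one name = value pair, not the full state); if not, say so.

step 9, x = 26

Step 1: x = (26*18 + 2) mod 30 = 20 — checks out.
Step 2: x = (26*20 + 2) mod 30 = 12 — no discrepancy.
Step 3: x = (26*12 + 2) mod 30 = 14 — no discrepancy.
Step 4: x = (26*14 + 2) mod 30 = 6 — in agreement.
Step 5: x = (26*6 + 2) mod 30 = 8 — verified.
Step 6: x = (26*8 + 2) mod 30 = 0 — consistent with the trace.
Step 7: x = (26*0 + 2) mod 30 = 2 — same as recorded.
Step 8: x = (26*2 + 2) mod 30 = 24 — matches.
Step 9: x = (26*24 + 2) mod 30 = 26 — this is not what the trace shows.
Conclusion: step 9 carries the first error; the entry should be x = 26.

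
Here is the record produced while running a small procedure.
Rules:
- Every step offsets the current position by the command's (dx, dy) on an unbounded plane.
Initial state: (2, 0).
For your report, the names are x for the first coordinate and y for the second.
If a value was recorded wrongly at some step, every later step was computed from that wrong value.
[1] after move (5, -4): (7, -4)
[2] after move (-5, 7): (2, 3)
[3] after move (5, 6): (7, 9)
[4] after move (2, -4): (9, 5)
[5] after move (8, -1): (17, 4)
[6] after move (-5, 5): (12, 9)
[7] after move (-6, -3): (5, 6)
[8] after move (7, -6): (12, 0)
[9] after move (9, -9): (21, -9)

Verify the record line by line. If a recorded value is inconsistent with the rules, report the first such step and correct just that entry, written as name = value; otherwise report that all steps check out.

step 1: x = 2 + (5) = 7, y = 0 + (-4) = -4 -> exactly as logged
step 2: x = 7 + (-5) = 2, y = -4 + (7) = 3 -> same as recorded
step 3: x = 2 + (5) = 7, y = 3 + (6) = 9 -> in agreement
step 4: x = 7 + (2) = 9, y = 9 + (-4) = 5 -> agrees with the record
step 5: x = 9 + (8) = 17, y = 5 + (-1) = 4 -> exactly as logged
step 6: x = 17 + (-5) = 12, y = 4 + (5) = 9 -> exactly as logged
step 7: x = 12 + (-6) = 6, y = 9 + (-3) = 6 -> the record has a different value
First deviation found at step 7; the corrected entry is x = 6.

step 7, x = 6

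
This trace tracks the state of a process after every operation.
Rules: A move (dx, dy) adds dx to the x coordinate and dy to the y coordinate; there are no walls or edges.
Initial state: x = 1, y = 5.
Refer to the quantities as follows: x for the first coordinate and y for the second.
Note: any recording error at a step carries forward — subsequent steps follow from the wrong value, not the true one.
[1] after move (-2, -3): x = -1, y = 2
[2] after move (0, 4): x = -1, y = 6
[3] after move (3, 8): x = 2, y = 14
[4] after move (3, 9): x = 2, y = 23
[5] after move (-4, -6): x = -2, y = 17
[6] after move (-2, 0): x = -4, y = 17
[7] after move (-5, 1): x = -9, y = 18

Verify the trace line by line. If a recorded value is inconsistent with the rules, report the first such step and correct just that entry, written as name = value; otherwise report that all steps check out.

step 4, x = 5

step 1: x = 1 + (-2) = -1, y = 5 + (-3) = 2 -> same as recorded
step 2: x = -1 + (0) = -1, y = 2 + (4) = 6 -> verified
step 3: x = -1 + (3) = 2, y = 6 + (8) = 14 -> in agreement
step 4: x = 2 + (3) = 5, y = 14 + (9) = 23 -> this is not what the trace shows
Conclusion: step 4 carries the first error; the entry should be x = 5.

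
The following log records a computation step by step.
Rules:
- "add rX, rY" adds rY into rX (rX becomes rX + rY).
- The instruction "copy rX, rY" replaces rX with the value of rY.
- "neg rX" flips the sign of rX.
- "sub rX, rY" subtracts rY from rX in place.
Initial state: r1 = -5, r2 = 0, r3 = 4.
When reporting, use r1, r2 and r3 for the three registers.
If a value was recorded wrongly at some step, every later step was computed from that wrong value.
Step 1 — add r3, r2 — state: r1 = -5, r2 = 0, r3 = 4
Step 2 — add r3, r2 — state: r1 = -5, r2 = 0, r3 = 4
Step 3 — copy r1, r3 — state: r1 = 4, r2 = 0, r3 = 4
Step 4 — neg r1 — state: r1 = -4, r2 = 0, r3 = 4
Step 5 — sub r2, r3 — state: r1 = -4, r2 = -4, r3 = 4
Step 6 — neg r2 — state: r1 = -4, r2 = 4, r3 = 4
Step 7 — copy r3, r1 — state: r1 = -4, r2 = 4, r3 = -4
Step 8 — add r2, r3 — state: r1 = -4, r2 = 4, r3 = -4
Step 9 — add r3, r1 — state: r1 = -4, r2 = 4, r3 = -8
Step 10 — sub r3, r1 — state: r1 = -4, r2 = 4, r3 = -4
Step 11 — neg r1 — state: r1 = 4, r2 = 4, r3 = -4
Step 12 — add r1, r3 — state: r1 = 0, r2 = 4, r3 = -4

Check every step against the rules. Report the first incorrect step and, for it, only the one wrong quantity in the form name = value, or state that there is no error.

step 8, r2 = 0

step 1: r3 = 4 + 0 = 4 -> consistent with the log
step 2: r3 = 4 + 0 = 4 -> checks out
step 3: r1 = 4 -> checks out
step 4: r1 = -(4) = -4 -> verified
step 5: r2 = 0 - 4 = -4 -> matches
step 6: r2 = -(-4) = 4 -> no discrepancy
step 7: r3 = -4 -> matches
step 8: r2 = 4 + -4 = 0 -> first mismatch against the log
The audit stops at step 8: the recorded entry is wrong and should be r2 = 0.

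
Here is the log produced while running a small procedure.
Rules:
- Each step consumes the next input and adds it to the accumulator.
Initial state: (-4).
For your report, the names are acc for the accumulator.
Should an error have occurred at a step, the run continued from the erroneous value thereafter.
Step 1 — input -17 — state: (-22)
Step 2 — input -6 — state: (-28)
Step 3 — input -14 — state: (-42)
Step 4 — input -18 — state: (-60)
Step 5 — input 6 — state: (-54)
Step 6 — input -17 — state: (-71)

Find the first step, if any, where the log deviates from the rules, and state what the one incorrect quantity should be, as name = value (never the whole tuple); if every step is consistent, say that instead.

Step 1: acc = -4 + -17 = -21 — first mismatch against the log.
Step 1 is the first one off; corrected, acc = -21.

step 1, acc = -21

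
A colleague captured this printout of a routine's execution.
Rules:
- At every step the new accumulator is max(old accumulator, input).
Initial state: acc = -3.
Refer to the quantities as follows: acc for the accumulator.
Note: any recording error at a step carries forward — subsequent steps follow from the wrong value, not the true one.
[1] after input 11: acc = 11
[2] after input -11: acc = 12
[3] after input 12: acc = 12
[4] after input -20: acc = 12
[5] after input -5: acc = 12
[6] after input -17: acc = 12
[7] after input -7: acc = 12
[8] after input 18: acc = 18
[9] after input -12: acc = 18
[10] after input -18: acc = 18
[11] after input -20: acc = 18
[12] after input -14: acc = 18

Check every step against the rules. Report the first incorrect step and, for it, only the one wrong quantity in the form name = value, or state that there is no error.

step 1: acc = max(-3, 11) = 11 -> same as recorded
step 2: acc = max(11, -11) = 11 -> not what was recorded
First incorrect step: 2; the correct value is acc = 11.

step 2, acc = 11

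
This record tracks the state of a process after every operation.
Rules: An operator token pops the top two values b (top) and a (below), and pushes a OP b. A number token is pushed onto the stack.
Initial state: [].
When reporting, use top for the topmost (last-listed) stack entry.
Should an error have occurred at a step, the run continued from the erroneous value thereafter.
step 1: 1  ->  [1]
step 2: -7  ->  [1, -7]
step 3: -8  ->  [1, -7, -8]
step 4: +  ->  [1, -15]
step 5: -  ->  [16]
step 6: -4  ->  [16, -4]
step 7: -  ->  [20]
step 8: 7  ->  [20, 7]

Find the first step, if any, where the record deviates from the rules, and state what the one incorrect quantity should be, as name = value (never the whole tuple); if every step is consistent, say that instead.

1. push 1: top = 1 (agrees with the record)
2. push -7: top = -7 (exactly as logged)
3. push -8: top = -8 (checks out)
4. -7 + -8 = -15 (exactly as logged)
5. 1 - -15 = 16 (agrees with the record)
6. push -4: top = -4 (no discrepancy)
7. 16 - -4 = 20 (matches)
8. push 7: top = 7 (consistent with the record)
Every step is consistent.

no error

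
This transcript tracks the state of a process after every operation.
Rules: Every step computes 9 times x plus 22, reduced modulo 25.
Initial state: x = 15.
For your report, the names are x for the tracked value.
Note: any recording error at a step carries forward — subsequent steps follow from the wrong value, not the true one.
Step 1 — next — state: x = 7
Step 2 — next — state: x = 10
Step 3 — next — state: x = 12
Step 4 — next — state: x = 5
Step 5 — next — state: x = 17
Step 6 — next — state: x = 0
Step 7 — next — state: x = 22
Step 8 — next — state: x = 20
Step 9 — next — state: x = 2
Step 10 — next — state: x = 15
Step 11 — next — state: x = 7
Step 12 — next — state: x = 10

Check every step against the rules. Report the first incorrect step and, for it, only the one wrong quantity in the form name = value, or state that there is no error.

no error

Step 1: x = (9*15 + 22) mod 25 = 7 — same as recorded.
Step 2: x = (9*7 + 22) mod 25 = 10 — matches.
Step 3: x = (9*10 + 22) mod 25 = 12 — no discrepancy.
Step 4: x = (9*12 + 22) mod 25 = 5 — checks out.
Step 5: x = (9*5 + 22) mod 25 = 17 — verified.
Step 6: x = (9*17 + 22) mod 25 = 0 — consistent with the transcript.
Step 7: x = (9*0 + 22) mod 25 = 22 — verified.
Step 8: x = (9*22 + 22) mod 25 = 20 — exactly as logged.
Step 9: x = (9*20 + 22) mod 25 = 2 — matches.
Step 10: x = (9*2 + 22) mod 25 = 15 — no discrepancy.
Step 11: x = (9*15 + 22) mod 25 = 7 — same as recorded.
Step 12: x = (9*7 + 22) mod 25 = 10 — in agreement.
No step deviates from the rules.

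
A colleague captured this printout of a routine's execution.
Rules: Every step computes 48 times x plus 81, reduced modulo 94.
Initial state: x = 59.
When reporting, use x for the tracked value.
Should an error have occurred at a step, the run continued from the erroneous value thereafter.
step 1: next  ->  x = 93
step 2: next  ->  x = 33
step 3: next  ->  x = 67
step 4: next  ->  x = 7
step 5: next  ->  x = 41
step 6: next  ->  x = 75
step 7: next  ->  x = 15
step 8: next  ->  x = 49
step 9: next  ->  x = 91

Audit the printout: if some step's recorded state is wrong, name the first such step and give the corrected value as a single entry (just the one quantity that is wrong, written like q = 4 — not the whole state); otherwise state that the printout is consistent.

Step 1: x = (48*59 + 81) mod 94 = 93 — no discrepancy.
Step 2: x = (48*93 + 81) mod 94 = 33 — matches.
Step 3: x = (48*33 + 81) mod 94 = 67 — confirmed correct.
Step 4: x = (48*67 + 81) mod 94 = 7 — verified.
Step 5: x = (48*7 + 81) mod 94 = 41 — agrees with the printout.
Step 6: x = (48*41 + 81) mod 94 = 75 — agrees with the printout.
Step 7: x = (48*75 + 81) mod 94 = 15 — same as recorded.
Step 8: x = (48*15 + 81) mod 94 = 49 — agrees with the printout.
Step 9: x = (48*49 + 81) mod 94 = 83 — the printout has a different value.
Step 9 is the first one off; corrected, x = 83.

step 9, x = 83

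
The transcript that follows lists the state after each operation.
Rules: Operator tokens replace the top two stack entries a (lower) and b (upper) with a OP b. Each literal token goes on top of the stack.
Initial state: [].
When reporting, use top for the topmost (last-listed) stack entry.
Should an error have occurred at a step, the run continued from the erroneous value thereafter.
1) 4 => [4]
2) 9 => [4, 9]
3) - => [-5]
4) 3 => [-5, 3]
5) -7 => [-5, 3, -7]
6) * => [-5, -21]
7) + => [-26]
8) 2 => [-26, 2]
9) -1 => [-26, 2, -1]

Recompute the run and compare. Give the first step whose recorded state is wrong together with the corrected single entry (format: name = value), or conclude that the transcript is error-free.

no error

step 1: push 4: top = 4 -> checks out
step 2: push 9: top = 9 -> same as recorded
step 3: 4 - 9 = -5 -> no discrepancy
step 4: push 3: top = 3 -> checks out
step 5: push -7: top = -7 -> checks out
step 6: 3 * -7 = -21 -> matches
step 7: -5 + -21 = -26 -> exactly as logged
step 8: push 2: top = 2 -> confirmed correct
step 9: push -1: top = -1 -> checks out
The whole run recomputes cleanly — no discrepancies.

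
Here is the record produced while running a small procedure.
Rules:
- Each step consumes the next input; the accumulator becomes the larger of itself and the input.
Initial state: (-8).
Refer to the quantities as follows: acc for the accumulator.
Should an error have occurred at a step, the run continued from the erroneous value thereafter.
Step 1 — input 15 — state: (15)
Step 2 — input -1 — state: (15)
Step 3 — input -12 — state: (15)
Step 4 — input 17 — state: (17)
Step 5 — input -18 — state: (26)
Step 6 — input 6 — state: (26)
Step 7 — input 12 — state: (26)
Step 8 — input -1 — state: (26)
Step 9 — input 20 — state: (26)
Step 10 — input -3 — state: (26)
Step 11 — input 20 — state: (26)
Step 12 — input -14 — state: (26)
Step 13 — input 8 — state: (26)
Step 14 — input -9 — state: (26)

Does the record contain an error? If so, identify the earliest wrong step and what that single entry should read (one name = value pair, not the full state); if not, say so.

1. acc = max(-8, 15) = 15 (consistent with the record)
2. acc = max(15, -1) = 15 (agrees with the record)
3. acc = max(15, -12) = 15 (confirmed correct)
4. acc = max(15, 17) = 17 (same as recorded)
5. acc = max(17, -18) = 17 (the entry is off here)
First deviation found at step 5; the corrected entry is acc = 17.

step 5, acc = 17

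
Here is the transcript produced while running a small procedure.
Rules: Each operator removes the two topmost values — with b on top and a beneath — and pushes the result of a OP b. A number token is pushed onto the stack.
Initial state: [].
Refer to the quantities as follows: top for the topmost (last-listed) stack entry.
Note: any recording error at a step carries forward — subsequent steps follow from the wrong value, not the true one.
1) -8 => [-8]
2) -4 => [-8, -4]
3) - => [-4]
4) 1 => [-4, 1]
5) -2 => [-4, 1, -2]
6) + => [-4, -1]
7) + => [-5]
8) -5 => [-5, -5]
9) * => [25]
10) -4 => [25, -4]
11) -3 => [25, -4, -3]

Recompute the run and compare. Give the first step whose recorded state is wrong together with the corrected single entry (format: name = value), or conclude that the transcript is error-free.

step 1: push -8: top = -8 -> verified
step 2: push -4: top = -4 -> confirmed correct
step 3: -8 - -4 = -4 -> checks out
step 4: push 1: top = 1 -> matches
step 5: push -2: top = -2 -> agrees with the transcript
step 6: 1 + -2 = -1 -> verified
step 7: -4 + -1 = -5 -> same as recorded
step 8: push -5: top = -5 -> verified
step 9: -5 * -5 = 25 -> in agreement
step 10: push -4: top = -4 -> checks out
step 11: push -3: top = -3 -> in agreement
Nothing is out of place; the run is error-free.

no error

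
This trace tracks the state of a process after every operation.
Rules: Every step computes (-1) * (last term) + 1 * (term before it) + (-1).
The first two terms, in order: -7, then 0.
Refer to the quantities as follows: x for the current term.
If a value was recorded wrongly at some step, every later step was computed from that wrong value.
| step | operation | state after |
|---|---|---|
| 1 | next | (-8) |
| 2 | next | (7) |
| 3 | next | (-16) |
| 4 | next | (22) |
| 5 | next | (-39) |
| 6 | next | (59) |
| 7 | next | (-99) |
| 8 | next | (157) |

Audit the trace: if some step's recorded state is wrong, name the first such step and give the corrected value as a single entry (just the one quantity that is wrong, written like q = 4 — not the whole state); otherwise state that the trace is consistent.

Step 1: x = -1*(0) + (1)*(-7) + (-1) = -8 — confirmed correct.
Step 2: x = -1*(-8) + (1)*(0) + (-1) = 7 — no discrepancy.
Step 3: x = -1*(7) + (1)*(-8) + (-1) = -16 — agrees with the trace.
Step 4: x = -1*(-16) + (1)*(7) + (-1) = 22 — verified.
Step 5: x = -1*(22) + (1)*(-16) + (-1) = -39 — agrees with the trace.
Step 6: x = -1*(-39) + (1)*(22) + (-1) = 60 — the entry is off here.
First incorrect step: 6; the correct value is x = 60.

step 6, x = 60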